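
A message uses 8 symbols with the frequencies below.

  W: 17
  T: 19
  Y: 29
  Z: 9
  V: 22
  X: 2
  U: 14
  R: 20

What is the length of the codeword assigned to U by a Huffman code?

3

Repeatedly merge the two smallest:
X(2) + Z(9) → 11
11 + U(14) → 25
W(17) + T(19) → 36
R(20) + V(22) → 42
25 + Y(29) → 54
36 + 42 → 78
54 + 78 → 132
U's leaf is at depth 3, giving a 3-bit codeword.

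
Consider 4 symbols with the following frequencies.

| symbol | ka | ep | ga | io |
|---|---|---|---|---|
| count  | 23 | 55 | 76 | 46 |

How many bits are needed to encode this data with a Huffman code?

393

Merge the two smallest weights repeatedly:
combine ka(23), io(46) → 69
combine ep(55), 69 → 124
combine ga(76), 124 → 200
The encoded length is the sum of every internal node's weight: 69 + 124 + 200 = 393 bits.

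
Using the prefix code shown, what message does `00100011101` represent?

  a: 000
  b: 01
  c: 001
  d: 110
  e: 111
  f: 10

Read left to right; each codeword is recognised as soon as it completes (prefix code):
  001→c | 000→a | 111→e | 01→b
Decoded message: caeb

caeb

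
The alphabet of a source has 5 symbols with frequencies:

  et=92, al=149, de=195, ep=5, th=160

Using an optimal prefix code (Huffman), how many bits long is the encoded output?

Merge the two smallest weights repeatedly:
ep(5) + et(92) → 97
97 + al(149) → 246
th(160) + de(195) → 355
246 + 355 → 601
Each symbol's bit-cost is frequency × depth; summing gives 1299 bits (equivalently 97 + 246 + 355 + 601).

1299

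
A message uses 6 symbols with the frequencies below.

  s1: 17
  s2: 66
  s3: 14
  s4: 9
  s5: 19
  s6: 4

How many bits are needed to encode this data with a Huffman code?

Build the Huffman tree bottom-up:
s6(4) + s4(9) → 13
13 + s3(14) → 27
s1(17) + s5(19) → 36
27 + 36 → 63
63 + s2(66) → 129
Each symbol's bit-cost is frequency × depth; summing gives 268 bits (equivalently 13 + 27 + 36 + 63 + 129).

268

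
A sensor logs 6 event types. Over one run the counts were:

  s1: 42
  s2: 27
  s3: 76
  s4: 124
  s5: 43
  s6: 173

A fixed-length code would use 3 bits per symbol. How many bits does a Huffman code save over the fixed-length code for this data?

Fixed-length: 3 bits × 485 symbols = 1455 bits.
Huffman merges:
merge s2(27) and s1(42): 69
merge s5(43) and 69: 112
merge s3(76) and 112: 188
merge s4(124) and s6(173): 297
merge 188 and 297: 485
Huffman total = 69 + 112 + 188 + 297 + 485 = 1151 bits.
Saving = 1455 − 1151 = 304 bits.

304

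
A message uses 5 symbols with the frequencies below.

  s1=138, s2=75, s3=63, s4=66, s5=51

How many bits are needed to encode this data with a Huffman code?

Merge the two smallest weights repeatedly:
merge s5(51) and s3(63): 114
merge s4(66) and s2(75): 141
merge 114 and s1(138): 252
merge 141 and 252: 393
Total encoded bits = sum of merged weights = 114 + 141 + 252 + 393 = 900.

900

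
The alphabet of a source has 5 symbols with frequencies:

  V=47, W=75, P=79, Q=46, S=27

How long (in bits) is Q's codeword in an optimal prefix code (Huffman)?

3

Repeatedly merge the two smallest:
S(27) + Q(46) → 73
V(47) + 73 → 120
W(75) + P(79) → 154
120 + 154 → 274
Q's leaf is at depth 3, giving a 3-bit codeword.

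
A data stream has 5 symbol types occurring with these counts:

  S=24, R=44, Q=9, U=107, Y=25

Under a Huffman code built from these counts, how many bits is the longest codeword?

Merge the two lowest-weight nodes at each step:
merge Q(9) and S(24): 33
merge Y(25) and 33: 58
merge R(44) and 58: 102
merge 102 and U(107): 209
The rarest symbols sit at the bottom; the longest codeword is 4 bits.

4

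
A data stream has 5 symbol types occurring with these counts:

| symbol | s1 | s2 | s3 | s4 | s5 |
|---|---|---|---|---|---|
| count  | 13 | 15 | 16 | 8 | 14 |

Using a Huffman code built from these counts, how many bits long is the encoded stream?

Merge the two smallest weights repeatedly:
combine s4(8), s1(13) → 21
combine s5(14), s2(15) → 29
combine s3(16), 21 → 37
combine 29, 37 → 66
Each symbol's bit-cost is frequency × depth; summing gives 153 bits (equivalently 21 + 29 + 37 + 66).

153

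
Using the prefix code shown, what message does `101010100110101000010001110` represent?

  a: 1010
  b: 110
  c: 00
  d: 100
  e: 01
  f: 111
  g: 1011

aaeadcdeb

Read left to right; each codeword is recognised as soon as it completes (prefix code):
  1010→a | 1010→a | 01→e | 1010→a | 100→d | 00→c | 100→d | 01→e | 110→b
Decoded message: aaeadcdeb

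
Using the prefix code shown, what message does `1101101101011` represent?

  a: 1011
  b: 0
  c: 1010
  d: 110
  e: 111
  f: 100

Read left to right; each codeword is recognised as soon as it completes (prefix code):
  110→d | 110→d | 110→d | 1011→a
Decoded message: ddda

ddda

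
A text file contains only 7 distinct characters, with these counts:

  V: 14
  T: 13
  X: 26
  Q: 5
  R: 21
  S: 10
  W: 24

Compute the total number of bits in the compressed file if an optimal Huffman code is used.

Merge the two smallest weights repeatedly:
Q(5) + S(10) → 15
T(13) + V(14) → 27
15 + R(21) → 36
W(24) + X(26) → 50
27 + 36 → 63
50 + 63 → 113
Each symbol's bit-cost is frequency × depth; summing gives 304 bits (equivalently 15 + 27 + 36 + 50 + 63 + 113).

304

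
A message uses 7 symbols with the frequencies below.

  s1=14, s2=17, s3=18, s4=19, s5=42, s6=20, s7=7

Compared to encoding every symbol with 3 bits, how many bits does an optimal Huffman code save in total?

Fixed-length: 3 bits × 137 symbols = 411 bits.
Huffman merges:
combine s7(7), s1(14) → 21
combine s2(17), s3(18) → 35
combine s4(19), s6(20) → 39
combine 21, 35 → 56
combine 39, s5(42) → 81
combine 56, 81 → 137
Huffman total = 21 + 35 + 39 + 56 + 81 + 137 = 369 bits.
Saving = 411 − 369 = 42 bits.

42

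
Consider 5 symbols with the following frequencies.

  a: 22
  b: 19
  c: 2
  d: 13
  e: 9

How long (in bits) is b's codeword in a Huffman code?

Huffman merges, smallest pair first:
combine c(2), e(9) → 11
combine 11, d(13) → 24
combine b(19), a(22) → 41
combine 24, 41 → 65
b sits 2 levels below the root, so its codeword is 2 bits.

2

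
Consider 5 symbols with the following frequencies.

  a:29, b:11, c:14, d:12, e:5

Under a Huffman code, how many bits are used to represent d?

3

Build the tree from the bottom:
e(5) + b(11) → 16
d(12) + c(14) → 26
16 + 26 → 42
a(29) + 42 → 71
d's leaf is at depth 3, giving a 3-bit codeword.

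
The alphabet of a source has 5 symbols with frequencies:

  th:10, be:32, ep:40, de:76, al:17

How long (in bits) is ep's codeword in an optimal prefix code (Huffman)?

Build the tree from the bottom:
combine th(10), al(17) → 27
combine 27, be(32) → 59
combine ep(40), 59 → 99
combine de(76), 99 → 175
ep sits 2 levels below the root, so its codeword is 2 bits.

2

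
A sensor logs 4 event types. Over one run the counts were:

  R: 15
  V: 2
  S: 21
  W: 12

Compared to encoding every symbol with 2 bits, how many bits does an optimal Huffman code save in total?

7

Fixed-length: 2 bits × 50 symbols = 100 bits.
Huffman merges:
combine V(2), W(12) → 14
combine 14, R(15) → 29
combine S(21), 29 → 50
Huffman total = 14 + 29 + 50 = 93 bits.
Saving = 100 − 93 = 7 bits.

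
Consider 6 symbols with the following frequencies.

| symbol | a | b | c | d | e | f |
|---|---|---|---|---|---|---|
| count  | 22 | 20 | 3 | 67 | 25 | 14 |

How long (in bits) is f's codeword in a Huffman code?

Build the tree from the bottom:
combine c(3), f(14) → 17
combine 17, b(20) → 37
combine a(22), e(25) → 47
combine 37, 47 → 84
combine d(67), 84 → 151
The subtree containing f is merged 4 times, so code length = 4.

4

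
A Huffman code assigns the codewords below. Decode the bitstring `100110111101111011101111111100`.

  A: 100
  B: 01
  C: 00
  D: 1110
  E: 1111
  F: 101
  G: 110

AGEBDDEEC

Read left to right; each codeword is recognised as soon as it completes (prefix code):
  100→A | 110→G | 1111→E | 01→B | 1110→D | 1110→D | 1111→E | 1111→E | 00→C
Decoded message: AGEBDDEEC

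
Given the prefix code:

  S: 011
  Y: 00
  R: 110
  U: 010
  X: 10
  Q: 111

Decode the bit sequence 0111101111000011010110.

SRQXYSUR

Read left to right; each codeword is recognised as soon as it completes (prefix code):
  011→S | 110→R | 111→Q | 10→X | 00→Y | 011→S | 010→U | 110→R
Decoded message: SRQXYSUR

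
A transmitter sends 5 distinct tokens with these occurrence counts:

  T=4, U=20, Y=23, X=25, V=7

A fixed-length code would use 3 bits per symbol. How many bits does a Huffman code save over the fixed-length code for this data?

68

Fixed-length: 3 bits × 79 symbols = 237 bits.
Huffman merges:
T(4) + V(7) → 11
11 + U(20) → 31
Y(23) + X(25) → 48
31 + 48 → 79
Huffman total = 11 + 31 + 48 + 79 = 169 bits.
Saving = 237 − 169 = 68 bits.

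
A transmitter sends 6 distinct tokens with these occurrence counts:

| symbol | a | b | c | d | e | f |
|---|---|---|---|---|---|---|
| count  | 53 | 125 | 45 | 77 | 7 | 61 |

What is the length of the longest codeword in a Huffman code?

4

Merge the two lowest-weight nodes at each step:
combine e(7), c(45) → 52
combine 52, a(53) → 105
combine f(61), d(77) → 138
combine 105, b(125) → 230
combine 138, 230 → 368
Maximum depth reached is 4.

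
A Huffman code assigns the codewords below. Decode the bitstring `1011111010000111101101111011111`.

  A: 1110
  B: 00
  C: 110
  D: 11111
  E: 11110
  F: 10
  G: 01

Read left to right; each codeword is recognised as soon as it completes (prefix code):
  10→F | 11111→D | 01→G | 00→B | 00→B | 11110→E | 110→C | 11110→E | 11111→D
Decoded message: FDGBBECED

FDGBBECED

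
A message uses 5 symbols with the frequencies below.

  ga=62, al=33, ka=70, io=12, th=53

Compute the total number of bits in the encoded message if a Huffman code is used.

Greedily combine the two least-frequent nodes:
io(12) + al(33) → 45
45 + th(53) → 98
ga(62) + ka(70) → 132
98 + 132 → 230
Total encoded bits = sum of merged weights = 45 + 98 + 132 + 230 = 505.

505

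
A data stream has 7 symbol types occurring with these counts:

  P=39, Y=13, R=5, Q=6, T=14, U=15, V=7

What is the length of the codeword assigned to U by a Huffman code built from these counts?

Repeatedly merge the two smallest:
merge R(5) and Q(6): 11
merge V(7) and 11: 18
merge Y(13) and T(14): 27
merge U(15) and 18: 33
merge 27 and 33: 60
merge P(39) and 60: 99
U sits 3 levels below the root, so its codeword is 3 bits.

3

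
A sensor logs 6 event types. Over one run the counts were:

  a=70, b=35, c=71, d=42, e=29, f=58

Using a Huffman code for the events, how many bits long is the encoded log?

774

Greedily combine the two least-frequent nodes:
e(29) + b(35) → 64
d(42) + f(58) → 100
64 + a(70) → 134
c(71) + 100 → 171
134 + 171 → 305
Total encoded bits = sum of merged weights = 64 + 100 + 134 + 171 + 305 = 774.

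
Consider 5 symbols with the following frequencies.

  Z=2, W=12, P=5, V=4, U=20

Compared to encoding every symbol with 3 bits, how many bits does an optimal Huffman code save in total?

Fixed-length: 3 bits × 43 symbols = 129 bits.
Huffman merges:
combine Z(2), V(4) → 6
combine P(5), 6 → 11
combine 11, W(12) → 23
combine U(20), 23 → 43
Huffman total = 6 + 11 + 23 + 43 = 83 bits.
Saving = 129 − 83 = 46 bits.

46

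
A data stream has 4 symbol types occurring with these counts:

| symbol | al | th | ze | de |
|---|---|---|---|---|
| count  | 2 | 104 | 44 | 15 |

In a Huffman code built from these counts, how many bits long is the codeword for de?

3

Repeatedly merge the two smallest:
al(2) + de(15) → 17
17 + ze(44) → 61
61 + th(104) → 165
de sits 3 levels below the root, so its codeword is 3 bits.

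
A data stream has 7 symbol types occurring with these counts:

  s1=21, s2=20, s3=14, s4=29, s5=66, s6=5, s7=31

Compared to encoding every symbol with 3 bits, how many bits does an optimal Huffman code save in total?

Fixed-length: 3 bits × 186 symbols = 558 bits.
Huffman merges:
s6(5) + s3(14) → 19
19 + s2(20) → 39
s1(21) + s4(29) → 50
s7(31) + 39 → 70
50 + s5(66) → 116
70 + 116 → 186
Huffman total = 19 + 39 + 50 + 70 + 116 + 186 = 480 bits.
Saving = 558 − 480 = 78 bits.

78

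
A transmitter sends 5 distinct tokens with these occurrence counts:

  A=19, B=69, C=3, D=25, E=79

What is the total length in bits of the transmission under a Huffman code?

380

Greedily combine the two least-frequent nodes:
merge C(3) and A(19): 22
merge 22 and D(25): 47
merge 47 and B(69): 116
merge E(79) and 116: 195
The encoded length is the sum of every internal node's weight: 22 + 47 + 116 + 195 = 380 bits.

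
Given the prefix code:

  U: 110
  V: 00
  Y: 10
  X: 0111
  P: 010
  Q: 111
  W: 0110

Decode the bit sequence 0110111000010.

WQVVY

Read left to right; each codeword is recognised as soon as it completes (prefix code):
  0110→W | 111→Q | 00→V | 00→V | 10→Y
Decoded message: WQVVY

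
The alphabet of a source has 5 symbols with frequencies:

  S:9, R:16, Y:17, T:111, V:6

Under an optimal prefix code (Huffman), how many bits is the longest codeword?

Merge the two lowest-weight nodes at each step:
merge V(6) and S(9): 15
merge 15 and R(16): 31
merge Y(17) and 31: 48
merge 48 and T(111): 159
Maximum depth reached is 4.

4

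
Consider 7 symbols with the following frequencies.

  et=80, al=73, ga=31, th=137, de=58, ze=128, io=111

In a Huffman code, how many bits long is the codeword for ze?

Huffman merges, smallest pair first:
merge ga(31) and de(58): 89
merge al(73) and et(80): 153
merge 89 and io(111): 200
merge ze(128) and th(137): 265
merge 153 and 200: 353
merge 265 and 353: 618
ze's leaf is at depth 2, giving a 2-bit codeword.

2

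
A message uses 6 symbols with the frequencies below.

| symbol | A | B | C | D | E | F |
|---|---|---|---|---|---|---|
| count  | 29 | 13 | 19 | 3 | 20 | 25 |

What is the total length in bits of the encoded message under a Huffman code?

269

Greedily combine the two least-frequent nodes:
combine D(3), B(13) → 16
combine 16, C(19) → 35
combine E(20), F(25) → 45
combine A(29), 35 → 64
combine 45, 64 → 109
Each symbol's bit-cost is frequency × depth; summing gives 269 bits (equivalently 16 + 35 + 45 + 64 + 109).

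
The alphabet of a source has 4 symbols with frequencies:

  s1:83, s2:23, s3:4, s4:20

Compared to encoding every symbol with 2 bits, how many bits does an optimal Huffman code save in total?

Fixed-length: 2 bits × 130 symbols = 260 bits.
Huffman merges:
merge s3(4) and s4(20): 24
merge s2(23) and 24: 47
merge 47 and s1(83): 130
Huffman total = 24 + 47 + 130 = 201 bits.
Saving = 260 − 201 = 59 bits.

59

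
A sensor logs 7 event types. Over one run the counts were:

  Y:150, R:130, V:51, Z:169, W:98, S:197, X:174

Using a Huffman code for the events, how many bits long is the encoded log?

Build the Huffman tree bottom-up:
combine V(51), W(98) → 149
combine R(130), 149 → 279
combine Y(150), Z(169) → 319
combine X(174), S(197) → 371
combine 279, 319 → 598
combine 371, 598 → 969
Each symbol's bit-cost is frequency × depth; summing gives 2685 bits (equivalently 149 + 279 + 319 + 371 + 598 + 969).

2685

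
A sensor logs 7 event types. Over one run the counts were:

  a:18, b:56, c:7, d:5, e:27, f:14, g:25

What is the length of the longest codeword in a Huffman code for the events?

5

Merge the two lowest-weight nodes at each step:
merge d(5) and c(7): 12
merge 12 and f(14): 26
merge a(18) and g(25): 43
merge 26 and e(27): 53
merge 43 and 53: 96
merge b(56) and 96: 152
Maximum depth reached is 5.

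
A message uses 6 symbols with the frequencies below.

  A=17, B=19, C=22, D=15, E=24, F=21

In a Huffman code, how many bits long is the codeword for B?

Build the tree from the bottom:
merge D(15) and A(17): 32
merge B(19) and F(21): 40
merge C(22) and E(24): 46
merge 32 and 40: 72
merge 46 and 72: 118
B's leaf is at depth 3, giving a 3-bit codeword.

3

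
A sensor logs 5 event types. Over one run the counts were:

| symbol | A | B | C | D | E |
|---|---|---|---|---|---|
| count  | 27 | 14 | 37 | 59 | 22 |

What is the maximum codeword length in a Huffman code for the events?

Merge the two lowest-weight nodes at each step:
merge B(14) and E(22): 36
merge A(27) and 36: 63
merge C(37) and D(59): 96
merge 63 and 96: 159
Maximum depth reached is 3.

3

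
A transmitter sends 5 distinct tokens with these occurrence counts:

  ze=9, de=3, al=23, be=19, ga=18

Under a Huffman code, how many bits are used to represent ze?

Repeatedly merge the two smallest:
de(3) + ze(9) → 12
12 + ga(18) → 30
be(19) + al(23) → 42
30 + 42 → 72
ze sits 3 levels below the root, so its codeword is 3 bits.

3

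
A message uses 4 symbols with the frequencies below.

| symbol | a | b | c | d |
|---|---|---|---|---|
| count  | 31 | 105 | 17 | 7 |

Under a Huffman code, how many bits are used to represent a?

Repeatedly merge the two smallest:
merge d(7) and c(17): 24
merge 24 and a(31): 55
merge 55 and b(105): 160
a sits 2 levels below the root, so its codeword is 2 bits.

2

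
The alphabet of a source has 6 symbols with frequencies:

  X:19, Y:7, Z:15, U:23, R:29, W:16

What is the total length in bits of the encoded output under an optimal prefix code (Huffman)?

275

Merge the two smallest weights repeatedly:
Y(7) + Z(15) → 22
W(16) + X(19) → 35
22 + U(23) → 45
R(29) + 35 → 64
45 + 64 → 109
Each symbol's bit-cost is frequency × depth; summing gives 275 bits (equivalently 22 + 35 + 45 + 64 + 109).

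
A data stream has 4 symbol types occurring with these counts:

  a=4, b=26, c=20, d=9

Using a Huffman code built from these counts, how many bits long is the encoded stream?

105

Merge the two smallest weights repeatedly:
a(4) + d(9) → 13
13 + c(20) → 33
b(26) + 33 → 59
The encoded length is the sum of every internal node's weight: 13 + 33 + 59 = 105 bits.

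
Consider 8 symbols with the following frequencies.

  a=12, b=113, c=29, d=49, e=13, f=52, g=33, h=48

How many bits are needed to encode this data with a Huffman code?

Merge the two smallest weights repeatedly:
a(12) + e(13) → 25
25 + c(29) → 54
g(33) + h(48) → 81
d(49) + f(52) → 101
54 + 81 → 135
101 + b(113) → 214
135 + 214 → 349
Each symbol's bit-cost is frequency × depth; summing gives 959 bits (equivalently 25 + 54 + 81 + 101 + 135 + 214 + 349).

959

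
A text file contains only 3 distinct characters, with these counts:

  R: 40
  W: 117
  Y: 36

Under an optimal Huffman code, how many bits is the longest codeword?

2

Merge the two lowest-weight nodes at each step:
Y(36) + R(40) → 76
76 + W(117) → 193
Maximum depth reached is 2.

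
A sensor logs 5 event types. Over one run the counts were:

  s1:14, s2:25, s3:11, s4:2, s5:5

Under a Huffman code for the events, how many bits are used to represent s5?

Build the tree from the bottom:
s4(2) + s5(5) → 7
7 + s3(11) → 18
s1(14) + 18 → 32
s2(25) + 32 → 57
s5's leaf is at depth 4, giving a 4-bit codeword.

4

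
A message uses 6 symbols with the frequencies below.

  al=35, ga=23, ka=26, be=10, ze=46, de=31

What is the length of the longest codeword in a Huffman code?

3

Merge the two lowest-weight nodes at each step:
combine be(10), ga(23) → 33
combine ka(26), de(31) → 57
combine 33, al(35) → 68
combine ze(46), 57 → 103
combine 68, 103 → 171
The rarest symbols sit at the bottom; the longest codeword is 3 bits.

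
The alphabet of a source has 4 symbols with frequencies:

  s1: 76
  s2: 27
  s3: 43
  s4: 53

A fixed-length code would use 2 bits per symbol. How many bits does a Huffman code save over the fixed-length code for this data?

Fixed-length: 2 bits × 199 symbols = 398 bits.
Huffman merges:
s2(27) + s3(43) → 70
s4(53) + 70 → 123
s1(76) + 123 → 199
Huffman total = 70 + 123 + 199 = 392 bits.
Saving = 398 − 392 = 6 bits.

6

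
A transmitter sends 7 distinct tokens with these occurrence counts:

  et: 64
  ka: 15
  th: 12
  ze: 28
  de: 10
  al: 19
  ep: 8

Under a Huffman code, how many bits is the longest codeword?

4

Merge the two lowest-weight nodes at each step:
ep(8) + de(10) → 18
th(12) + ka(15) → 27
18 + al(19) → 37
27 + ze(28) → 55
37 + 55 → 92
et(64) + 92 → 156
The first pair merged (ep, de) ends up deepest, at depth 4.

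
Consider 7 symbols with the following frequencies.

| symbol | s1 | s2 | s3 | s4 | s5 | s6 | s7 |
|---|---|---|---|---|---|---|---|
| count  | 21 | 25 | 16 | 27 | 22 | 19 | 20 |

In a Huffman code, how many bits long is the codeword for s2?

3

Huffman merges, smallest pair first:
s3(16) + s6(19) → 35
s7(20) + s1(21) → 41
s5(22) + s2(25) → 47
s4(27) + 35 → 62
41 + 47 → 88
62 + 88 → 150
s2's leaf is at depth 3, giving a 3-bit codeword.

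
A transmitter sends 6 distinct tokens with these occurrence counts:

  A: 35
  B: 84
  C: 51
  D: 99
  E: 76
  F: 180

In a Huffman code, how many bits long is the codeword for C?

3

Huffman merges, smallest pair first:
combine A(35), C(51) → 86
combine E(76), B(84) → 160
combine 86, D(99) → 185
combine 160, F(180) → 340
combine 185, 340 → 525
The subtree containing C is merged 3 times, so code length = 3.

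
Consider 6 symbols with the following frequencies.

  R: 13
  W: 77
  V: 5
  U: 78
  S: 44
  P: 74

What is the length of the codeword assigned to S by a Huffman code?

Repeatedly merge the two smallest:
V(5) + R(13) → 18
18 + S(44) → 62
62 + P(74) → 136
W(77) + U(78) → 155
136 + 155 → 291
The subtree containing S is merged 3 times, so code length = 3.

3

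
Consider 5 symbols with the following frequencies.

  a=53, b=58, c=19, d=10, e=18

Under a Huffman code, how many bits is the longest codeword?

4

Merge the two lowest-weight nodes at each step:
combine d(10), e(18) → 28
combine c(19), 28 → 47
combine 47, a(53) → 100
combine b(58), 100 → 158
The first pair merged (d, e) ends up deepest, at depth 4.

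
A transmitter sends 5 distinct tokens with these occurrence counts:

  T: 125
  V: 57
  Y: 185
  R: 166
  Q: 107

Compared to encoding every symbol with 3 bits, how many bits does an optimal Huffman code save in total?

476

Fixed-length: 3 bits × 640 symbols = 1920 bits.
Huffman merges:
merge V(57) and Q(107): 164
merge T(125) and 164: 289
merge R(166) and Y(185): 351
merge 289 and 351: 640
Huffman total = 164 + 289 + 351 + 640 = 1444 bits.
Saving = 1920 − 1444 = 476 bits.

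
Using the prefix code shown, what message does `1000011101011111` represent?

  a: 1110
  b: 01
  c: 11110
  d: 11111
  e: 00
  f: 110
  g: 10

Read left to right; each codeword is recognised as soon as it completes (prefix code):
  10→g | 00→e | 01→b | 110→f | 10→g | 11111→d
Decoded message: gebfgd

gebfgd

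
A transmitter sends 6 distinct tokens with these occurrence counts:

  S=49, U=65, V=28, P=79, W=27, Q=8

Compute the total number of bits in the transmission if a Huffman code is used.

Greedily combine the two least-frequent nodes:
combine Q(8), W(27) → 35
combine V(28), 35 → 63
combine S(49), 63 → 112
combine U(65), P(79) → 144
combine 112, 144 → 256
Total encoded bits = sum of merged weights = 35 + 63 + 112 + 144 + 256 = 610.

610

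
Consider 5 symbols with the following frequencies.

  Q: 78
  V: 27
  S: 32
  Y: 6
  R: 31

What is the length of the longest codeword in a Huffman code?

3

Merge the two lowest-weight nodes at each step:
merge Y(6) and V(27): 33
merge R(31) and S(32): 63
merge 33 and 63: 96
merge Q(78) and 96: 174
The rarest symbols sit at the bottom; the longest codeword is 3 bits.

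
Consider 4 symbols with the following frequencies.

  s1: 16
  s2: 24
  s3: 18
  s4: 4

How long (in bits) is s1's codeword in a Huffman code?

3

Huffman merges, smallest pair first:
combine s4(4), s1(16) → 20
combine s3(18), 20 → 38
combine s2(24), 38 → 62
The subtree containing s1 is merged 3 times, so code length = 3.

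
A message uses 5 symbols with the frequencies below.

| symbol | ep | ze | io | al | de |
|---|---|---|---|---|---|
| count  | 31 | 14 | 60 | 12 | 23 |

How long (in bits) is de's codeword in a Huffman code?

3

Huffman merges, smallest pair first:
combine al(12), ze(14) → 26
combine de(23), 26 → 49
combine ep(31), 49 → 80
combine io(60), 80 → 140
The subtree containing de is merged 3 times, so code length = 3.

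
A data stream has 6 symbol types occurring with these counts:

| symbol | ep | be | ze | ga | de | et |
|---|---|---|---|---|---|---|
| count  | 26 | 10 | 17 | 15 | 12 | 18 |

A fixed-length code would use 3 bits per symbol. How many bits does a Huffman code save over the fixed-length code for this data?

44

Fixed-length: 3 bits × 98 symbols = 294 bits.
Huffman merges:
combine be(10), de(12) → 22
combine ga(15), ze(17) → 32
combine et(18), 22 → 40
combine ep(26), 32 → 58
combine 40, 58 → 98
Huffman total = 22 + 32 + 40 + 58 + 98 = 250 bits.
Saving = 294 − 250 = 44 bits.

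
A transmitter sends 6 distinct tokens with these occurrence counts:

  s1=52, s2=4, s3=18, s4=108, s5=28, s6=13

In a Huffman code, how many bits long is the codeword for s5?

Build the tree from the bottom:
combine s2(4), s6(13) → 17
combine 17, s3(18) → 35
combine s5(28), 35 → 63
combine s1(52), 63 → 115
combine s4(108), 115 → 223
s5 sits 3 levels below the root, so its codeword is 3 bits.

3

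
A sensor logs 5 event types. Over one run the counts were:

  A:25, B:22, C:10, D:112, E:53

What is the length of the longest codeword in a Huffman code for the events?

Merge the two lowest-weight nodes at each step:
combine C(10), B(22) → 32
combine A(25), 32 → 57
combine E(53), 57 → 110
combine 110, D(112) → 222
The first pair merged (C, B) ends up deepest, at depth 4.

4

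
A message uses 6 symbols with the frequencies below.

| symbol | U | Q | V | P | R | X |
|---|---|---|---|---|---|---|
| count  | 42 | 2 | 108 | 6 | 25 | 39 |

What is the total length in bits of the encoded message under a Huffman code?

449

Build the Huffman tree bottom-up:
Q(2) + P(6) → 8
8 + R(25) → 33
33 + X(39) → 72
U(42) + 72 → 114
V(108) + 114 → 222
Total encoded bits = sum of merged weights = 8 + 33 + 72 + 114 + 222 = 449.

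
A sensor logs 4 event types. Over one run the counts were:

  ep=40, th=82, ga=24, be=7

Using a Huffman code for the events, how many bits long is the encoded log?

Greedily combine the two least-frequent nodes:
combine be(7), ga(24) → 31
combine 31, ep(40) → 71
combine 71, th(82) → 153
The encoded length is the sum of every internal node's weight: 31 + 71 + 153 = 255 bits.

255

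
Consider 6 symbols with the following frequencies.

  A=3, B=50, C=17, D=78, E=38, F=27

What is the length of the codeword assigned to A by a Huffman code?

4

Repeatedly merge the two smallest:
combine A(3), C(17) → 20
combine 20, F(27) → 47
combine E(38), 47 → 85
combine B(50), D(78) → 128
combine 85, 128 → 213
A sits 4 levels below the root, so its codeword is 4 bits.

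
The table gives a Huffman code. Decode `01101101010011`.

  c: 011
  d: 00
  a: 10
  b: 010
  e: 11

ccbac

Read left to right; each codeword is recognised as soon as it completes (prefix code):
  011→c | 011→c | 010→b | 10→a | 011→c
Decoded message: ccbac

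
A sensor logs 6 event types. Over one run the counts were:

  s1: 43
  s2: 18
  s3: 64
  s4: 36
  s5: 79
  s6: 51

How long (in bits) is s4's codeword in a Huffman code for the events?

3

Huffman merges, smallest pair first:
s2(18) + s4(36) → 54
s1(43) + s6(51) → 94
54 + s3(64) → 118
s5(79) + 94 → 173
118 + 173 → 291
s4's leaf is at depth 3, giving a 3-bit codeword.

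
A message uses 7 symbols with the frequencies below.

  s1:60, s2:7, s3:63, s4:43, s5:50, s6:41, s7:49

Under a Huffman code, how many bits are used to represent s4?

Huffman merges, smallest pair first:
merge s2(7) and s6(41): 48
merge s4(43) and 48: 91
merge s7(49) and s5(50): 99
merge s1(60) and s3(63): 123
merge 91 and 99: 190
merge 123 and 190: 313
s4's leaf is at depth 3, giving a 3-bit codeword.

3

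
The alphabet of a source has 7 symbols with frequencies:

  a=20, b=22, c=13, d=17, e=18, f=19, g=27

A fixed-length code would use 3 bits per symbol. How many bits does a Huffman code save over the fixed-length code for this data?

27

Fixed-length: 3 bits × 136 symbols = 408 bits.
Huffman merges:
c(13) + d(17) → 30
e(18) + f(19) → 37
a(20) + b(22) → 42
g(27) + 30 → 57
37 + 42 → 79
57 + 79 → 136
Huffman total = 30 + 37 + 42 + 57 + 79 + 136 = 381 bits.
Saving = 408 − 381 = 27 bits.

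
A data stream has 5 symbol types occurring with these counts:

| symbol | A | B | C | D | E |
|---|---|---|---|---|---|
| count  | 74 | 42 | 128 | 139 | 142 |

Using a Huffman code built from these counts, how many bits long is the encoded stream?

Merge the two smallest weights repeatedly:
B(42) + A(74) → 116
116 + C(128) → 244
D(139) + E(142) → 281
244 + 281 → 525
Total encoded bits = sum of merged weights = 116 + 244 + 281 + 525 = 1166.

1166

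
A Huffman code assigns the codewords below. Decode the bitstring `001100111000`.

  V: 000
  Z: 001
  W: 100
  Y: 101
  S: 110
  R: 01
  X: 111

ZWXV

Read left to right; each codeword is recognised as soon as it completes (prefix code):
  001→Z | 100→W | 111→X | 000→V
Decoded message: ZWXV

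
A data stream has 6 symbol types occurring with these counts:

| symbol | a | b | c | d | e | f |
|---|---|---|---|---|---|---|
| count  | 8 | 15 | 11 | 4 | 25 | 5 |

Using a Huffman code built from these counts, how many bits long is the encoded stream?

Greedily combine the two least-frequent nodes:
merge d(4) and f(5): 9
merge a(8) and 9: 17
merge c(11) and b(15): 26
merge 17 and e(25): 42
merge 26 and 42: 68
The encoded length is the sum of every internal node's weight: 9 + 17 + 26 + 42 + 68 = 162 bits.

162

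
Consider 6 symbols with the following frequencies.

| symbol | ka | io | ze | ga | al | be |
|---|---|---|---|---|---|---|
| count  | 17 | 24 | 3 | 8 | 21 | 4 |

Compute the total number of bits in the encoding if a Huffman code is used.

176

Greedily combine the two least-frequent nodes:
merge ze(3) and be(4): 7
merge 7 and ga(8): 15
merge 15 and ka(17): 32
merge al(21) and io(24): 45
merge 32 and 45: 77
The encoded length is the sum of every internal node's weight: 7 + 15 + 32 + 45 + 77 = 176 bits.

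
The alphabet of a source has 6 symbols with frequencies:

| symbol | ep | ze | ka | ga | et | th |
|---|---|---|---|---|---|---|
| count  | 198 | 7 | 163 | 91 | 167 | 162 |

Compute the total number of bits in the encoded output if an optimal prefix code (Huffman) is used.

1934

Greedily combine the two least-frequent nodes:
ze(7) + ga(91) → 98
98 + th(162) → 260
ka(163) + et(167) → 330
ep(198) + 260 → 458
330 + 458 → 788
The encoded length is the sum of every internal node's weight: 98 + 260 + 330 + 458 + 788 = 1934 bits.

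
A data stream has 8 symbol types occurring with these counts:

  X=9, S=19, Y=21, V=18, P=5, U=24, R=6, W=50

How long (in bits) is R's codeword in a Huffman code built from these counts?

Repeatedly merge the two smallest:
P(5) + R(6) → 11
X(9) + 11 → 20
V(18) + S(19) → 37
20 + Y(21) → 41
U(24) + 37 → 61
41 + W(50) → 91
61 + 91 → 152
The subtree containing R is merged 5 times, so code length = 5.

5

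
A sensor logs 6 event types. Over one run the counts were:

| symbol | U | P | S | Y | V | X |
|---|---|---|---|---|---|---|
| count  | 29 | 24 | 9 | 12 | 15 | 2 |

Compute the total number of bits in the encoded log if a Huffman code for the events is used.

216

Greedily combine the two least-frequent nodes:
X(2) + S(9) → 11
11 + Y(12) → 23
V(15) + 23 → 38
P(24) + U(29) → 53
38 + 53 → 91
Total encoded bits = sum of merged weights = 11 + 23 + 38 + 53 + 91 = 216.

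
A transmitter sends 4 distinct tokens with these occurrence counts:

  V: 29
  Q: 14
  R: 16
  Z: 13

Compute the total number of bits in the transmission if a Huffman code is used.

Greedily combine the two least-frequent nodes:
merge Z(13) and Q(14): 27
merge R(16) and 27: 43
merge V(29) and 43: 72
Total encoded bits = sum of merged weights = 27 + 43 + 72 = 142.

142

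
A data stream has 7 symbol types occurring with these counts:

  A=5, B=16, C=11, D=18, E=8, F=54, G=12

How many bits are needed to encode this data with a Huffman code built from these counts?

300

Greedily combine the two least-frequent nodes:
combine A(5), E(8) → 13
combine C(11), G(12) → 23
combine 13, B(16) → 29
combine D(18), 23 → 41
combine 29, 41 → 70
combine F(54), 70 → 124
Total encoded bits = sum of merged weights = 13 + 23 + 29 + 41 + 70 + 124 = 300.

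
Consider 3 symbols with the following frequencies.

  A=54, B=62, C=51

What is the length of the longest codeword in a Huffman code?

2

Merge the two lowest-weight nodes at each step:
merge C(51) and A(54): 105
merge B(62) and 105: 167
Maximum depth reached is 2.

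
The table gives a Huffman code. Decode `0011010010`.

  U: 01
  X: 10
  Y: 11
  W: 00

Read left to right; each codeword is recognised as soon as it completes (prefix code):
  00→W | 11→Y | 01→U | 00→W | 10→X
Decoded message: WYUWX

WYUWX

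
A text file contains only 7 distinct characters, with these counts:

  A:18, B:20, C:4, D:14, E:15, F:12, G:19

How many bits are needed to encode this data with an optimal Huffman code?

Greedily combine the two least-frequent nodes:
combine C(4), F(12) → 16
combine D(14), E(15) → 29
combine 16, A(18) → 34
combine G(19), B(20) → 39
combine 29, 34 → 63
combine 39, 63 → 102
Total encoded bits = sum of merged weights = 16 + 29 + 34 + 39 + 63 + 102 = 283.

283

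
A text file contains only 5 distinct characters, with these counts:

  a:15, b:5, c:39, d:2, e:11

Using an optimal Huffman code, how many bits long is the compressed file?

Merge the two smallest weights repeatedly:
d(2) + b(5) → 7
7 + e(11) → 18
a(15) + 18 → 33
33 + c(39) → 72
The encoded length is the sum of every internal node's weight: 7 + 18 + 33 + 72 = 130 bits.

130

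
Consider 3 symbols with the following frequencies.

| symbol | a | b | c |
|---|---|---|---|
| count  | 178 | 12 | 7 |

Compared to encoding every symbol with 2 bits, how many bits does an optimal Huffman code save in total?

Fixed-length: 2 bits × 197 symbols = 394 bits.
Huffman merges:
merge c(7) and b(12): 19
merge 19 and a(178): 197
Huffman total = 19 + 197 = 216 bits.
Saving = 394 − 216 = 178 bits.

178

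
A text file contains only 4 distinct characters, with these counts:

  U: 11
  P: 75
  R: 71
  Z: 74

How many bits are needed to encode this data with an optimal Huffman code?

462

Build the Huffman tree bottom-up:
merge U(11) and R(71): 82
merge Z(74) and P(75): 149
merge 82 and 149: 231
Total encoded bits = sum of merged weights = 82 + 149 + 231 = 462.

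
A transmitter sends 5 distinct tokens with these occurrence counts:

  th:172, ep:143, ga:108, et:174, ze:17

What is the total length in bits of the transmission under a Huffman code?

Greedily combine the two least-frequent nodes:
merge ze(17) and ga(108): 125
merge 125 and ep(143): 268
merge th(172) and et(174): 346
merge 268 and 346: 614
Total encoded bits = sum of merged weights = 125 + 268 + 346 + 614 = 1353.

1353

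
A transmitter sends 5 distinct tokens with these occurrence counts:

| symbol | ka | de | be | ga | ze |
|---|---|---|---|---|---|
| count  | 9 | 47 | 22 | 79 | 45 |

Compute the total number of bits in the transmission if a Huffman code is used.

432

Greedily combine the two least-frequent nodes:
combine ka(9), be(22) → 31
combine 31, ze(45) → 76
combine de(47), 76 → 123
combine ga(79), 123 → 202
Each symbol's bit-cost is frequency × depth; summing gives 432 bits (equivalently 31 + 76 + 123 + 202).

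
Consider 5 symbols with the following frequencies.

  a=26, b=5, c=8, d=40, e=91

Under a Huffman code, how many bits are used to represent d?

2

Huffman merges, smallest pair first:
b(5) + c(8) → 13
13 + a(26) → 39
39 + d(40) → 79
79 + e(91) → 170
d's leaf is at depth 2, giving a 2-bit codeword.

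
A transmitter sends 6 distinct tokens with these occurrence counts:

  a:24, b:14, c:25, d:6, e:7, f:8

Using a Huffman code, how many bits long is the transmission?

Merge the two smallest weights repeatedly:
merge d(6) and e(7): 13
merge f(8) and 13: 21
merge b(14) and 21: 35
merge a(24) and c(25): 49
merge 35 and 49: 84
Each symbol's bit-cost is frequency × depth; summing gives 202 bits (equivalently 13 + 21 + 35 + 49 + 84).

202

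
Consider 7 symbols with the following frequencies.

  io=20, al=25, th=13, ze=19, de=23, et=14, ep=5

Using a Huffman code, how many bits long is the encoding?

Greedily combine the two least-frequent nodes:
merge ep(5) and th(13): 18
merge et(14) and 18: 32
merge ze(19) and io(20): 39
merge de(23) and al(25): 48
merge 32 and 39: 71
merge 48 and 71: 119
Each symbol's bit-cost is frequency × depth; summing gives 327 bits (equivalently 18 + 32 + 39 + 48 + 71 + 119).

327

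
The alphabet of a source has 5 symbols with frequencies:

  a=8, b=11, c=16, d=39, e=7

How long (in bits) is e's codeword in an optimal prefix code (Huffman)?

Repeatedly merge the two smallest:
combine e(7), a(8) → 15
combine b(11), 15 → 26
combine c(16), 26 → 42
combine d(39), 42 → 81
The subtree containing e is merged 4 times, so code length = 4.

4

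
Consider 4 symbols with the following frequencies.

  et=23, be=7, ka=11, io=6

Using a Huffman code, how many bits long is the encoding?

84

Build the Huffman tree bottom-up:
combine io(6), be(7) → 13
combine ka(11), 13 → 24
combine et(23), 24 → 47
Total encoded bits = sum of merged weights = 13 + 24 + 47 = 84.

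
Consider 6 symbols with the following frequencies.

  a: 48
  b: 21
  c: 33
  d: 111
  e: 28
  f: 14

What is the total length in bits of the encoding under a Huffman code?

578

Build the Huffman tree bottom-up:
f(14) + b(21) → 35
e(28) + c(33) → 61
35 + a(48) → 83
61 + 83 → 144
d(111) + 144 → 255
Total encoded bits = sum of merged weights = 35 + 61 + 83 + 144 + 255 = 578.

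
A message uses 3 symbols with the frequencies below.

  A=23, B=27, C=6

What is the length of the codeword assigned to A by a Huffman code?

2

Build the tree from the bottom:
C(6) + A(23) → 29
B(27) + 29 → 56
A's leaf is at depth 2, giving a 2-bit codeword.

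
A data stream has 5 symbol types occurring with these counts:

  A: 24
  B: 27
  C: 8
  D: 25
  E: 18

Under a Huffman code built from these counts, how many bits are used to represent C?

3

Huffman merges, smallest pair first:
C(8) + E(18) → 26
A(24) + D(25) → 49
26 + B(27) → 53
49 + 53 → 102
C sits 3 levels below the root, so its codeword is 3 bits.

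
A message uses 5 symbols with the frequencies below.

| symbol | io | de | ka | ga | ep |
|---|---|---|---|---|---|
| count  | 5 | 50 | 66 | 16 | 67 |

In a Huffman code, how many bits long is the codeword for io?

3

Build the tree from the bottom:
combine io(5), ga(16) → 21
combine 21, de(50) → 71
combine ka(66), ep(67) → 133
combine 71, 133 → 204
io's leaf is at depth 3, giving a 3-bit codeword.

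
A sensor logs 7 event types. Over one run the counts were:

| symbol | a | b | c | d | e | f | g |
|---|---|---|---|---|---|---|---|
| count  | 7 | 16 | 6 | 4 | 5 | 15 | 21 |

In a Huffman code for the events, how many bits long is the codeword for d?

Repeatedly merge the two smallest:
merge d(4) and e(5): 9
merge c(6) and a(7): 13
merge 9 and 13: 22
merge f(15) and b(16): 31
merge g(21) and 22: 43
merge 31 and 43: 74
d sits 4 levels below the root, so its codeword is 4 bits.

4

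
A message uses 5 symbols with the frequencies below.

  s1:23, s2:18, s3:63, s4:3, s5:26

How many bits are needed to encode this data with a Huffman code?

268

Greedily combine the two least-frequent nodes:
combine s4(3), s2(18) → 21
combine 21, s1(23) → 44
combine s5(26), 44 → 70
combine s3(63), 70 → 133
The encoded length is the sum of every internal node's weight: 21 + 44 + 70 + 133 = 268 bits.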